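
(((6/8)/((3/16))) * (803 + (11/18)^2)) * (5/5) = 260293/81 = 3213.49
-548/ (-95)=548/ 95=5.77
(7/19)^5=16807/2476099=0.01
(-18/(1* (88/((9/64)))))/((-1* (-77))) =-81/216832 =-0.00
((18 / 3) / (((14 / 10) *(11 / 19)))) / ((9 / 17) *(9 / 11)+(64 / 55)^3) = 146561250 / 39771011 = 3.69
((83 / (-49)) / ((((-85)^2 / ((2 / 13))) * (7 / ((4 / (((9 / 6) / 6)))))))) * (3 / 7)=-7968 / 225513925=-0.00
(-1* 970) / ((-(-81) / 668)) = -647960 / 81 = -7999.51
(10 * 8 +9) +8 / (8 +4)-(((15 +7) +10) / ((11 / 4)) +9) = 69.03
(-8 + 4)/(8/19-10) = 38/91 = 0.42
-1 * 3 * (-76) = 228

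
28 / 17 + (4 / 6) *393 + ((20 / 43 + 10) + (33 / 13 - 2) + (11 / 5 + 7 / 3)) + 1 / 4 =159327661 / 570180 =279.43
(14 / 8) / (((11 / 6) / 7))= 147 / 22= 6.68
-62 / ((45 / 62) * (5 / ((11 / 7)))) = -42284 / 1575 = -26.85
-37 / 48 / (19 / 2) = -37 / 456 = -0.08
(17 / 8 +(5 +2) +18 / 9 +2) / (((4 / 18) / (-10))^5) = -19375453125 / 8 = -2421931640.62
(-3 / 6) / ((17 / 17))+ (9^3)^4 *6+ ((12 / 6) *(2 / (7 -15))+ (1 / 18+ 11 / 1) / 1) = 30502389940129 / 18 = 1694577218896.06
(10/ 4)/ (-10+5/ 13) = -13/ 50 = -0.26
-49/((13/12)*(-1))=588/13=45.23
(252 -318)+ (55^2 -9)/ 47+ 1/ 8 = -641/ 376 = -1.70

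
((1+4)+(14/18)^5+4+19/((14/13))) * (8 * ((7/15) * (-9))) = -17808460/19683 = -904.76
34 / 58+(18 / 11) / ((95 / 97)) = 2.26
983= 983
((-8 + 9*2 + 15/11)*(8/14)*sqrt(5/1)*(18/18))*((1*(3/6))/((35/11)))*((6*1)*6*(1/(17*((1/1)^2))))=1800*sqrt(5)/833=4.83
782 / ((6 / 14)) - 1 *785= 3119 / 3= 1039.67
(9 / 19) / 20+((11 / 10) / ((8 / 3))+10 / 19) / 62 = 3659 / 94240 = 0.04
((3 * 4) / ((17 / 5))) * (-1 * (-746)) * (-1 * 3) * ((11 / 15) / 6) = -16412 / 17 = -965.41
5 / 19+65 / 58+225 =249475 / 1102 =226.38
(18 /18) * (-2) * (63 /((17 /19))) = -2394 /17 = -140.82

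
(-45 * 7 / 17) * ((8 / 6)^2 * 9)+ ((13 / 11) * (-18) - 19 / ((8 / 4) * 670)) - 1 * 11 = -82380053 / 250580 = -328.76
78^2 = 6084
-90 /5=-18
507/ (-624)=-13/ 16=-0.81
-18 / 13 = -1.38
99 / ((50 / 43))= 4257 / 50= 85.14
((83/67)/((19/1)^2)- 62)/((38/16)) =-26.10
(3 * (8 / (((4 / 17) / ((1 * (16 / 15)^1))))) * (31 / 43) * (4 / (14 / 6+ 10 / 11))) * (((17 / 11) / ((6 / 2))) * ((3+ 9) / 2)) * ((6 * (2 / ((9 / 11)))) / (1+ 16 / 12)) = 302742528 / 161035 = 1879.98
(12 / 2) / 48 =0.12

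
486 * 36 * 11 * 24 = 4618944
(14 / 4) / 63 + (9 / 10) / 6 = 37 / 180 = 0.21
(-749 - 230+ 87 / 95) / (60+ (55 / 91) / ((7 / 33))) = -59188766 / 3803325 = -15.56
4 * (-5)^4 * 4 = 10000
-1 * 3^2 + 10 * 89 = 881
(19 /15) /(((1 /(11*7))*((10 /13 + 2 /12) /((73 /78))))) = 1463 /15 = 97.53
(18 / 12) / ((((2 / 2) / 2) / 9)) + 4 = 31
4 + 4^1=8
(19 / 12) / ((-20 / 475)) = -37.60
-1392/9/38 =-232/57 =-4.07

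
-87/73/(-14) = 87/1022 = 0.09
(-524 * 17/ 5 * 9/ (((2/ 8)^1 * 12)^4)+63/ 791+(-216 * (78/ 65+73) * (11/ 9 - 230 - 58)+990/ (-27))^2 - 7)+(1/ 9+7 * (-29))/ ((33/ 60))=59678490002276658/ 2825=21125129204345.72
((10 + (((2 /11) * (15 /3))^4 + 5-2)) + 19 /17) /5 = 736768 /248897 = 2.96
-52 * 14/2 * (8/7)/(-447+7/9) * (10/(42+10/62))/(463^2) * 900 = 0.00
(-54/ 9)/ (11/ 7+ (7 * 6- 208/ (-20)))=-0.11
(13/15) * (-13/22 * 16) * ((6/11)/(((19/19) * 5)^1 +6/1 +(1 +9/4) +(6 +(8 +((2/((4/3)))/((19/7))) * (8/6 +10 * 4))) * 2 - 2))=-205504/3951255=-0.05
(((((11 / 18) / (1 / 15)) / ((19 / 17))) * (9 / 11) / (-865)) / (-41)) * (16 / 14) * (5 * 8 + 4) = 8976 / 943369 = 0.01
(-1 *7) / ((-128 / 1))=7 / 128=0.05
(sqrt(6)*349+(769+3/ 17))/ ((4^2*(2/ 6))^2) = 57.10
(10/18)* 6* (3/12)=5/6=0.83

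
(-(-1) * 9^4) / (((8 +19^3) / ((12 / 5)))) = 2.29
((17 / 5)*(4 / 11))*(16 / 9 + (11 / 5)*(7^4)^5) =537161536715523996172 / 2475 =217034964329504644.92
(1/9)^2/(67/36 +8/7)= 28/6813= 0.00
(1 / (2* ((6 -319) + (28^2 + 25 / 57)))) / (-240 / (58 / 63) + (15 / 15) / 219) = -362007 / 88979157584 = -0.00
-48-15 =-63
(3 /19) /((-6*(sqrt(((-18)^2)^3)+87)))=-1 /224922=-0.00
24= 24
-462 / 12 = -77 / 2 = -38.50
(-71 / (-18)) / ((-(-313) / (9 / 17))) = 71 / 10642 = 0.01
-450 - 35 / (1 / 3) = -555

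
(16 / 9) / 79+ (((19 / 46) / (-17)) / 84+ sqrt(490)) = 345833 / 15568056+ 7 * sqrt(10) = 22.16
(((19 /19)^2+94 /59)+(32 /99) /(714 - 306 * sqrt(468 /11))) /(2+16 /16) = 257937163 /298405539 - 32 * sqrt(143) /6181659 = 0.86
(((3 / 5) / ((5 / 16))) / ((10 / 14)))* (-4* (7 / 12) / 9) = -784 / 1125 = -0.70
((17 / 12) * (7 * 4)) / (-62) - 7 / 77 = -1495 / 2046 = -0.73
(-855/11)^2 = 731025/121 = 6041.53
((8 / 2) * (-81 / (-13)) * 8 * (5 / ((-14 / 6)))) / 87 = -12960 / 2639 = -4.91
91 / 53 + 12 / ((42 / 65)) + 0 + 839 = 318796 / 371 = 859.29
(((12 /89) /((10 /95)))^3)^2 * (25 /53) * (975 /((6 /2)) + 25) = 729.16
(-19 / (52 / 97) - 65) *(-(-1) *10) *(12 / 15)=-10446 / 13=-803.54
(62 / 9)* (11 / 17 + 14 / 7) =310 / 17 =18.24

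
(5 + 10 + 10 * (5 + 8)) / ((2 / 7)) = 1015 / 2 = 507.50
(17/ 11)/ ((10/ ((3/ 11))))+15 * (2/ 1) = 36351/ 1210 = 30.04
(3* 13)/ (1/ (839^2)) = 27452919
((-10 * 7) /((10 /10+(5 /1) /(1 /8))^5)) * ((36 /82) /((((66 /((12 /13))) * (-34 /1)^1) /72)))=90720 /11547503409871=0.00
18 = 18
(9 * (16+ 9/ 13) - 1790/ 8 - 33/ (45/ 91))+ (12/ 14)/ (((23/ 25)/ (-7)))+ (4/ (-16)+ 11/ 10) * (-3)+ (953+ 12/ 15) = 7216147/ 8970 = 804.48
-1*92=-92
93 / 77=1.21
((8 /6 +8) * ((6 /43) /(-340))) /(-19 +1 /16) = 224 /1107465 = 0.00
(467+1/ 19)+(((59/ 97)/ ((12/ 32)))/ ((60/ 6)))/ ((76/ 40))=2582806/ 5529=467.14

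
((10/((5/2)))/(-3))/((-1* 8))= 0.17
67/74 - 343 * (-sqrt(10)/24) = 67/74 +343 * sqrt(10)/24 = 46.10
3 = 3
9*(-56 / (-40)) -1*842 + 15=-4072 / 5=-814.40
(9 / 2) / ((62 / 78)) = 351 / 62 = 5.66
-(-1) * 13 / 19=0.68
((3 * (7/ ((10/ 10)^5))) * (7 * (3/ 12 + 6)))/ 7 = 525/ 4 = 131.25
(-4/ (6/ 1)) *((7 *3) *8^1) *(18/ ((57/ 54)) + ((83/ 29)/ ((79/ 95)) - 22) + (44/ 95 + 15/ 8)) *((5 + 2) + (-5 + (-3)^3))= 101468290/ 43529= 2331.05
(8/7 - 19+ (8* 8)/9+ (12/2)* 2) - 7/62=4457/3906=1.14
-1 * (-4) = 4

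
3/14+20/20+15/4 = 139/28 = 4.96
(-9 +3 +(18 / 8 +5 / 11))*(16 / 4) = -145 / 11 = -13.18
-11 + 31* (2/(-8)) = -75/4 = -18.75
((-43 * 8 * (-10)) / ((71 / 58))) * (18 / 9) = 399040 / 71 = 5620.28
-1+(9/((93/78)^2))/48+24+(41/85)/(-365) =2758554371/119260100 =23.13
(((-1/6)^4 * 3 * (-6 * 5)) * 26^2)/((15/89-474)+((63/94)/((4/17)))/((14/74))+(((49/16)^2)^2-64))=115822919680/1072782186417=0.11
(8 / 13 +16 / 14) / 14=80 / 637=0.13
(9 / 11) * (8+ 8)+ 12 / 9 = 476 / 33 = 14.42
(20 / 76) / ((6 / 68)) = 170 / 57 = 2.98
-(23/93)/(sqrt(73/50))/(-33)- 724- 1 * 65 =-789 + 115 * sqrt(146)/224037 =-788.99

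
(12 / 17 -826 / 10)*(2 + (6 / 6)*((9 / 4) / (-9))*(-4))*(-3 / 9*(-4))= -27844 / 85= -327.58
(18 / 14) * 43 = 387 / 7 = 55.29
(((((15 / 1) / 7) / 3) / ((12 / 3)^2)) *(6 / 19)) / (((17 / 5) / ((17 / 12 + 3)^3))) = 3721925 / 10418688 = 0.36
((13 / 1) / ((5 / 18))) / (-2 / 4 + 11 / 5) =468 / 17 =27.53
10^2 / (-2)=-50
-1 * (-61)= 61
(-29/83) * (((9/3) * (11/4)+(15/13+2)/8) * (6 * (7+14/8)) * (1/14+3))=-16815795/34528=-487.02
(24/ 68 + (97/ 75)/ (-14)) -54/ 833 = 24457/ 124950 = 0.20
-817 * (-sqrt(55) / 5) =1211.81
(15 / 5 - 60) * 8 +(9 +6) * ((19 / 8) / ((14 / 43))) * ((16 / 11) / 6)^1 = -66139 / 154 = -429.47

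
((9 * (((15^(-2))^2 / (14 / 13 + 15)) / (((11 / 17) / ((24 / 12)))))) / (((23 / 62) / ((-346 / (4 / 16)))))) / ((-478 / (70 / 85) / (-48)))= -249872896 / 23695505625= -0.01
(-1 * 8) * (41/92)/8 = -0.45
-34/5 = -6.80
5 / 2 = 2.50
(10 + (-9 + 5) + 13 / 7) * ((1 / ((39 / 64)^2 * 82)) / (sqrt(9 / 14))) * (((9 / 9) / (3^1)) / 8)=14080 * sqrt(14) / 3928743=0.01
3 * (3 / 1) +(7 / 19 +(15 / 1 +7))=596 / 19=31.37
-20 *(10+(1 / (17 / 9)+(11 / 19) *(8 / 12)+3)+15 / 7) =-2178460 / 6783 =-321.16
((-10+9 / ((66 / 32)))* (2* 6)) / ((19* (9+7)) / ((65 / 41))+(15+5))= -130 / 407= -0.32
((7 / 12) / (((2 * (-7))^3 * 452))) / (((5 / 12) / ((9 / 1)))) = -9 / 885920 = -0.00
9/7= 1.29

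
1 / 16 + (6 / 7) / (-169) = 1087 / 18928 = 0.06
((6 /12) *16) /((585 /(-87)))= -232 /195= -1.19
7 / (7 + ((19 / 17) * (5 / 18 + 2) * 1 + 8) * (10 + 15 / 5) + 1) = 2142 / 44399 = 0.05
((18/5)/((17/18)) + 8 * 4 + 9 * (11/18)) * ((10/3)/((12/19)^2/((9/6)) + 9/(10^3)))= 845101000/1687233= 500.88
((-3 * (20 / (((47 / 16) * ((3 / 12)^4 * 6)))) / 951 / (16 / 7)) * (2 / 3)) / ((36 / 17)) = -152320 / 1206819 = -0.13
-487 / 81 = -6.01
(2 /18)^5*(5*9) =5 /6561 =0.00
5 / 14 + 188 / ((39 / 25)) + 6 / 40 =660769 / 5460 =121.02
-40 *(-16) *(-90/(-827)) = 57600/827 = 69.65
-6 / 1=-6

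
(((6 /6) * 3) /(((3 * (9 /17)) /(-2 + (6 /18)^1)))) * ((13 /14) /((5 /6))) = -221 /63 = -3.51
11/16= 0.69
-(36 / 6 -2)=-4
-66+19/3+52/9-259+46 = -2402/9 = -266.89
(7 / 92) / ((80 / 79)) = 553 / 7360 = 0.08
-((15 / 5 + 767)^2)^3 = -208422380089000000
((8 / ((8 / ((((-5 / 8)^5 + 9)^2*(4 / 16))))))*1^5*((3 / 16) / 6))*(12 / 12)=85139653369 / 137438953472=0.62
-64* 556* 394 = -14020096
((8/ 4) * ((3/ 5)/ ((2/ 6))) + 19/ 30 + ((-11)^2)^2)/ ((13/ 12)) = 878714/ 65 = 13518.68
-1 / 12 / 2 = -1 / 24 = -0.04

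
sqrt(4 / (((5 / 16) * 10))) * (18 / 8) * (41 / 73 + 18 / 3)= 16.70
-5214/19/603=-1738/3819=-0.46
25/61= 0.41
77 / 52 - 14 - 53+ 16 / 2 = -57.52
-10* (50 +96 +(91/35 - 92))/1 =-566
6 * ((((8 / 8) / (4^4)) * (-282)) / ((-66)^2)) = -0.00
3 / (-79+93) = 3 / 14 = 0.21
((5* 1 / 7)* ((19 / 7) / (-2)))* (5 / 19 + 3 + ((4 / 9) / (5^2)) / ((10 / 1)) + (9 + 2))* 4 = -87118 / 1575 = -55.31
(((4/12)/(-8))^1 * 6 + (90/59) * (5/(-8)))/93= -71/5487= -0.01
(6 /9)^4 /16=1 /81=0.01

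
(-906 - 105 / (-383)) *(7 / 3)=-809417 / 383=-2113.36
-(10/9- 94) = 836/9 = 92.89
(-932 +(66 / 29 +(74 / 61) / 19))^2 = 976363260163344 / 1129699321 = 864268.25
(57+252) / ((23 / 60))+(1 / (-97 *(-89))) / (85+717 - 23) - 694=17337325869 / 154677461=112.09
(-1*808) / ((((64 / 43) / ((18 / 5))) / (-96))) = 938088 / 5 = 187617.60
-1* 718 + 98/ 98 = -717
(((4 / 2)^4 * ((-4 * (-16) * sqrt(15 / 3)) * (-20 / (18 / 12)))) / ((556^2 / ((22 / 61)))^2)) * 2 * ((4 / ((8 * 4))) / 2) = -9680 * sqrt(5) / 4167159520683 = -0.00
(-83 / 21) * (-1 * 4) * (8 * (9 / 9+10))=29216 / 21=1391.24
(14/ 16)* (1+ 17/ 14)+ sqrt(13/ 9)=sqrt(13)/ 3+ 31/ 16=3.14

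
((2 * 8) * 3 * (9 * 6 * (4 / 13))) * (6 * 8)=38281.85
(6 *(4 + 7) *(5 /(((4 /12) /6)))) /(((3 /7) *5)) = 2772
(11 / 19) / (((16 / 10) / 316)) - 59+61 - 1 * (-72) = 7157 / 38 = 188.34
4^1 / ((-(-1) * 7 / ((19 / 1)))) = 76 / 7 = 10.86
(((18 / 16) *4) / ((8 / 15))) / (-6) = -45 / 32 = -1.41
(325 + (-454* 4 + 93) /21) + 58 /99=243.54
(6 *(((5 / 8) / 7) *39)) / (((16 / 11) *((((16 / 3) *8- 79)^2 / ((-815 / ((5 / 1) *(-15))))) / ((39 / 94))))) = 24544377 / 500332672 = 0.05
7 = 7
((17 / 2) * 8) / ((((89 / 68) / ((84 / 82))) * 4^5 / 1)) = 6069 / 116768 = 0.05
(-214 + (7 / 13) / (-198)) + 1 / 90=-213.99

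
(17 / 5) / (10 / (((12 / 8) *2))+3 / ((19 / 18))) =969 / 1760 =0.55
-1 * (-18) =18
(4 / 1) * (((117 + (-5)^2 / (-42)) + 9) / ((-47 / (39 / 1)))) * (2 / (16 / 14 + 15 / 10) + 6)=-34235500 / 12173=-2812.41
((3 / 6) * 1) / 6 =1 / 12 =0.08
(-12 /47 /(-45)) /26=2 /9165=0.00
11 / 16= 0.69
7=7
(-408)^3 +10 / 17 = -1154594294 / 17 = -67917311.41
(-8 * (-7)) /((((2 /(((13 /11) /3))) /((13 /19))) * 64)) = 1183 /10032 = 0.12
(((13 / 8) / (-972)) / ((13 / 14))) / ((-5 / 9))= 7 / 2160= 0.00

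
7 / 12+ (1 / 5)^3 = 887 / 1500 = 0.59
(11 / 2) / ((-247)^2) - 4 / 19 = -25677 / 122018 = -0.21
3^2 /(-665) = -9 /665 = -0.01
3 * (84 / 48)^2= 147 / 16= 9.19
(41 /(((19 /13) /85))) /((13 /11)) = 38335 /19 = 2017.63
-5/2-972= -1949/2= -974.50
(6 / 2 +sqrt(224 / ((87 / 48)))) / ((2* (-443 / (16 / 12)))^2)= 4 / 588747 +64* sqrt(406) / 51220989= 0.00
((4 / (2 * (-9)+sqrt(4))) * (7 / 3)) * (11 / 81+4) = -2345 / 972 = -2.41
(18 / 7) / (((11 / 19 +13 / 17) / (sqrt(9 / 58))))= 8721 * sqrt(58) / 88102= 0.75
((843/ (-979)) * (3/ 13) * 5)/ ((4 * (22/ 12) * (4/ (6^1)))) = -113805/ 559988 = -0.20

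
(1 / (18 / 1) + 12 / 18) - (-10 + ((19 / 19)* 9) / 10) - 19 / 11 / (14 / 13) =8.22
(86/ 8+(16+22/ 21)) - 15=1075/ 84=12.80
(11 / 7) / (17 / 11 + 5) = 121 / 504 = 0.24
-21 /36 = -7 /12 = -0.58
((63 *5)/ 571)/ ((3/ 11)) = 1155/ 571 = 2.02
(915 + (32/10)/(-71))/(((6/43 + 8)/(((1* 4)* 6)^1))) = 2697.81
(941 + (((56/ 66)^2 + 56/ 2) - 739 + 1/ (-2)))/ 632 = 501419/ 1376496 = 0.36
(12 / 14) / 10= 0.09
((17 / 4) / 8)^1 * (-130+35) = -50.47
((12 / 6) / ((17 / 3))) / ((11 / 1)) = 6 / 187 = 0.03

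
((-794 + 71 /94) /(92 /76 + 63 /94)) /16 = -1416735 /53744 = -26.36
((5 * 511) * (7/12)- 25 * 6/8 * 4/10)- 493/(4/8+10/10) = 4617/4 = 1154.25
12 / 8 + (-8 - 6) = -25 / 2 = -12.50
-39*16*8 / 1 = -4992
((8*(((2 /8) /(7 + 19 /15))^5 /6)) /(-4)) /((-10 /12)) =151875 /15009920319488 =0.00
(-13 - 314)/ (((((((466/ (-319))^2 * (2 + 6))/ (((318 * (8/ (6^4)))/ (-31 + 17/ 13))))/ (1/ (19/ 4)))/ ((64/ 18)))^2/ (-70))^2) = -206511819306737395936940049528727393600/ 1825554688493758857033199551704725038822987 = -0.00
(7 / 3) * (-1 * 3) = -7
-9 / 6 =-3 / 2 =-1.50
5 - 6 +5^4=624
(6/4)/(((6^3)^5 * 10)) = 0.00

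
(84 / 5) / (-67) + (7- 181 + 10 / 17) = -989008 / 5695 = -173.66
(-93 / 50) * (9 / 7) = -837 / 350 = -2.39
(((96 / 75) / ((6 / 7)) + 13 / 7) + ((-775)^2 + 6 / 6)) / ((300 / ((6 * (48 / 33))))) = 2522643272 / 144375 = 17472.85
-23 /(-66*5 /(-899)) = -20677 /330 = -62.66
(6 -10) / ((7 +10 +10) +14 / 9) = -36 / 257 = -0.14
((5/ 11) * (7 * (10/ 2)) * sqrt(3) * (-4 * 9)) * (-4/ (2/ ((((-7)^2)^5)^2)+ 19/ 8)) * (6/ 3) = 6434448354239431760640 * sqrt(3)/ 3335316731240181677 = 3341.45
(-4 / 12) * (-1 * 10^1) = 3.33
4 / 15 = 0.27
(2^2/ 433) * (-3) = -0.03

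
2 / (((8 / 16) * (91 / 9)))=36 / 91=0.40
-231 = -231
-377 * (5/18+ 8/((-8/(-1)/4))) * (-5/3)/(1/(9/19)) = 145145/114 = 1273.20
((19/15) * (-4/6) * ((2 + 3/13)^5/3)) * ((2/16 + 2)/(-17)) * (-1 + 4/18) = -2727982817/1804483980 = -1.51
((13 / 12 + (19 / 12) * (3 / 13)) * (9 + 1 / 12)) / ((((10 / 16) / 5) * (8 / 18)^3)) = 997677 / 832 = 1199.13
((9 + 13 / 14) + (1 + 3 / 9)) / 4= 473 / 168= 2.82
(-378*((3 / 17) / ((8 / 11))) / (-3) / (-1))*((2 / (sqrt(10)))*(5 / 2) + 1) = -78.91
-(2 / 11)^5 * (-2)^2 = -128 / 161051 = -0.00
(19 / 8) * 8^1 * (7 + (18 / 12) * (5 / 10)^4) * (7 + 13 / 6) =237215 / 192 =1235.49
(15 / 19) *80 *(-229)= -274800 / 19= -14463.16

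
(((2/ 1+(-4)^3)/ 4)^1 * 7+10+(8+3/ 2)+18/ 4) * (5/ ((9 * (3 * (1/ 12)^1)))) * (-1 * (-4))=-6760/ 9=-751.11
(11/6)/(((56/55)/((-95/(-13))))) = 57475/4368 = 13.16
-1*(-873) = 873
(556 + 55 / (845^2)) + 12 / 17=1351506707 / 2427685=556.71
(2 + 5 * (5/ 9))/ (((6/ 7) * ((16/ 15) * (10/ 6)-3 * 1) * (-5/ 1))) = 301/ 330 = 0.91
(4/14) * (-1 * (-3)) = 6/7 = 0.86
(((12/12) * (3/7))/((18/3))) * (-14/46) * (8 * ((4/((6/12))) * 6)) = -192/23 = -8.35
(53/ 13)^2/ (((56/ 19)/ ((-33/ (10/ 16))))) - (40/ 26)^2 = -1775243/ 5915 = -300.13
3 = 3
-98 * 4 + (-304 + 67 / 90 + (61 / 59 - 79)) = -4105807 / 5310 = -773.22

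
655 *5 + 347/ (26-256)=752903/ 230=3273.49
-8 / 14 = -4 / 7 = -0.57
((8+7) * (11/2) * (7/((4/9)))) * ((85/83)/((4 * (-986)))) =-51975/154048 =-0.34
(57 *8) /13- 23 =157 /13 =12.08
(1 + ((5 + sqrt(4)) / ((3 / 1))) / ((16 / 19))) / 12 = 181 / 576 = 0.31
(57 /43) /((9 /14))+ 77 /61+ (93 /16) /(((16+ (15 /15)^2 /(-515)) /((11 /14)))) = 3.61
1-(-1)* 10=11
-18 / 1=-18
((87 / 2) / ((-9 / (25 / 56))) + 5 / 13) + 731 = 3185263 / 4368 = 729.23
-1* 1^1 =-1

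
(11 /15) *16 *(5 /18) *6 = 176 /9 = 19.56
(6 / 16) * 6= 9 / 4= 2.25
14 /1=14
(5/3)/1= 5/3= 1.67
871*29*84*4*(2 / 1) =16974048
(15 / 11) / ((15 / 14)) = 14 / 11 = 1.27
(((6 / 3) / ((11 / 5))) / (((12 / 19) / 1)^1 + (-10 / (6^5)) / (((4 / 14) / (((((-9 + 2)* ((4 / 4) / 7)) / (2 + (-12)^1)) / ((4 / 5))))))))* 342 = 4042275840 / 8204141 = 492.71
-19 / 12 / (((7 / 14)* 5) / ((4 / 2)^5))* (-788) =239552 / 15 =15970.13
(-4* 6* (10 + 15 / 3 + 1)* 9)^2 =11943936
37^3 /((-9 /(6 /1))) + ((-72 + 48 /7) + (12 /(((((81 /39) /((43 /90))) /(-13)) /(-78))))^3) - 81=21931762508.72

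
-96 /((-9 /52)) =1664 /3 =554.67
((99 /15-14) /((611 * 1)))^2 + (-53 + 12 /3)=-457316856 /9333025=-49.00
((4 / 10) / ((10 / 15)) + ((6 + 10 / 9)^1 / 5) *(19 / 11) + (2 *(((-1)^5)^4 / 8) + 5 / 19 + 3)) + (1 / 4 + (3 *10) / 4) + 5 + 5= 228727 / 9405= 24.32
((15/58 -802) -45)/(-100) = 49111/5800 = 8.47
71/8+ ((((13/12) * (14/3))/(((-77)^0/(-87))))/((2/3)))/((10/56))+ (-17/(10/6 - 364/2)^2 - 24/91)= -3685.99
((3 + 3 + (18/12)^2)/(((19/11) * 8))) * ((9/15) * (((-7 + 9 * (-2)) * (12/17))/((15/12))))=-3267/646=-5.06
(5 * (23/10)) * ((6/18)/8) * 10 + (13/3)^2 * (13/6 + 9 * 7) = 265351/216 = 1228.48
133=133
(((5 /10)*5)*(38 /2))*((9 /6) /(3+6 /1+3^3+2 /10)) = 1425 /724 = 1.97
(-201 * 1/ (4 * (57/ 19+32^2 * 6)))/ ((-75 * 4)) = 67/ 2458800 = 0.00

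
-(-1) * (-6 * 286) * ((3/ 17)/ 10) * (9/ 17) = -23166/ 1445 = -16.03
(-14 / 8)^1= -7 / 4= -1.75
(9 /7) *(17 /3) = 51 /7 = 7.29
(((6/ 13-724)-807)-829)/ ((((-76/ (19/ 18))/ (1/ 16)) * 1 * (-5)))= -15337/ 37440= -0.41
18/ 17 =1.06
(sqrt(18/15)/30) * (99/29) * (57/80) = 1881 * sqrt(30)/116000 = 0.09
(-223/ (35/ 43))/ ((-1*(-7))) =-9589/ 245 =-39.14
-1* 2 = -2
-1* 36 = -36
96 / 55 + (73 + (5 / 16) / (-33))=74.74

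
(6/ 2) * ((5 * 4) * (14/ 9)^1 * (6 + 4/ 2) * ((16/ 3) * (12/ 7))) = 20480/ 3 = 6826.67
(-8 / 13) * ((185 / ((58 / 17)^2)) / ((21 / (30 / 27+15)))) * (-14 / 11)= 1069300 / 111969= 9.55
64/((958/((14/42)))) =0.02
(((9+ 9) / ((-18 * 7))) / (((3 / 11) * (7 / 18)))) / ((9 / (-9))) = 66 / 49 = 1.35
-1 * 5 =-5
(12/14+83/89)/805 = 223/100303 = 0.00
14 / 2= 7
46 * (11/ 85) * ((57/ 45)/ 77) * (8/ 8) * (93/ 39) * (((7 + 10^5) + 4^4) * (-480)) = -86928823104/ 7735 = -11238374.03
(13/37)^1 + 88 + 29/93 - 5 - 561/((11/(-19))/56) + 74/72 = 54348.69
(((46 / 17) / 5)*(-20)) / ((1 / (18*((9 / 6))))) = -292.24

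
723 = 723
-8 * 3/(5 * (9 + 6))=-8/25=-0.32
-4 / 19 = -0.21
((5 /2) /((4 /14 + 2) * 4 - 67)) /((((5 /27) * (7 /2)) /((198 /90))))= -11 /75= -0.15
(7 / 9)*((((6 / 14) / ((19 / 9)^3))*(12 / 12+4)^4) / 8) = 151875 / 54872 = 2.77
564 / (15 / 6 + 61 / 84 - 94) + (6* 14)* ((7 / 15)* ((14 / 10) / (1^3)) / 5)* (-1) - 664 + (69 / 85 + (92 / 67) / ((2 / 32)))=-5718185377 / 8684875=-658.41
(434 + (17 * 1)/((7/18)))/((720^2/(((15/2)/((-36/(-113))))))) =23617/1088640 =0.02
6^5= 7776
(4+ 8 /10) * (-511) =-12264 /5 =-2452.80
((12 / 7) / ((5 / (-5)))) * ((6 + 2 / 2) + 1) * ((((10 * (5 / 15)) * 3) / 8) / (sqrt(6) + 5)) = -600 / 133 + 120 * sqrt(6) / 133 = -2.30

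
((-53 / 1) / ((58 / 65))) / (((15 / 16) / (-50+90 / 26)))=256520 / 87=2948.51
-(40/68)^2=-100/289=-0.35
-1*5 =-5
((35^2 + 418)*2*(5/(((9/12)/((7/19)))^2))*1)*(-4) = -51524480/3249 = -15858.57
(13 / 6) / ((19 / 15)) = 65 / 38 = 1.71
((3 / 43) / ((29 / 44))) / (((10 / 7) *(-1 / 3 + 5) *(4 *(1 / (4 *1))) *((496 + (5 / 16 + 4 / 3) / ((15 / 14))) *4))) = 162 / 20304901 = 0.00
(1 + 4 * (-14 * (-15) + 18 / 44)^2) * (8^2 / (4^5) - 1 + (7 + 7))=203563739 / 88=2313224.31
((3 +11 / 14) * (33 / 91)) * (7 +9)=13992 / 637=21.97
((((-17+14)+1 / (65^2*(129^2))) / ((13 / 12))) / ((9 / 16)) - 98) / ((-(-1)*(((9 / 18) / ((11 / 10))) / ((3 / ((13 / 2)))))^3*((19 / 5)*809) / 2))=-6010097812471456 / 85739148266256875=-0.07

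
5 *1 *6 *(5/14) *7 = 75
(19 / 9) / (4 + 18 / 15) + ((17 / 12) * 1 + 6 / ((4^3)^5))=114487722335 / 62813896704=1.82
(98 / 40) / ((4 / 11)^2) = 5929 / 320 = 18.53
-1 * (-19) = 19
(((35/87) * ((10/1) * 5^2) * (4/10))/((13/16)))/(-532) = -2000/21489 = -0.09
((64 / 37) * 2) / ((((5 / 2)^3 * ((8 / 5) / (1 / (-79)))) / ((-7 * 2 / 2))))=896 / 73075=0.01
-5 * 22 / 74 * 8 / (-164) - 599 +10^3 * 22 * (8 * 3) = 800067427 / 1517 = 527401.07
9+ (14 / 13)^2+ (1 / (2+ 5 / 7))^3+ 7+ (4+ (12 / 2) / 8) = 101820517 / 4636684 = 21.96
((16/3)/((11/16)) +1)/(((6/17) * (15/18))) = 4913/165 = 29.78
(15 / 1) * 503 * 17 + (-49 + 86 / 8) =512907 / 4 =128226.75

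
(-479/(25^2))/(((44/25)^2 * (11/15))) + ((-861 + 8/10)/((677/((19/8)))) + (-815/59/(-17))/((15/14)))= -563245881107/216909662640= -2.60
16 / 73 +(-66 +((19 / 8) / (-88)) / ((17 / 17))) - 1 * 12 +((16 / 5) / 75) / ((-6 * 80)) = -22492707571 / 289080000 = -77.81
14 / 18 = 7 / 9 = 0.78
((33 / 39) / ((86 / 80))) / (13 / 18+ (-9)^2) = 7920 / 822289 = 0.01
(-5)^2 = 25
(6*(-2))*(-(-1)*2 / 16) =-3 / 2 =-1.50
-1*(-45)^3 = 91125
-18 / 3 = -6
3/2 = 1.50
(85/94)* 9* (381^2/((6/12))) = 2362726.91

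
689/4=172.25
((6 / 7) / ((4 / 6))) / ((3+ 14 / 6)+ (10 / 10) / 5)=135 / 581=0.23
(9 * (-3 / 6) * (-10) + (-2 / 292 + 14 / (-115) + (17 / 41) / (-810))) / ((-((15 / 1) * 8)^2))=-0.00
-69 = -69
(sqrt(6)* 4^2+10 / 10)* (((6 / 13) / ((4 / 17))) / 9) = 17 / 78+136* sqrt(6) / 39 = 8.76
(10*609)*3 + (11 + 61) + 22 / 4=36695 / 2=18347.50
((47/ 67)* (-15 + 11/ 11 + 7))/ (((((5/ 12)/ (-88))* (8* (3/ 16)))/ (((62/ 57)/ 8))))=1795024/ 19095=94.00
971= 971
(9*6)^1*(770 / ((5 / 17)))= 141372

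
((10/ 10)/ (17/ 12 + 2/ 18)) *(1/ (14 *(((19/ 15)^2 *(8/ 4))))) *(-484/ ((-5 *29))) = 3564/ 73283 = 0.05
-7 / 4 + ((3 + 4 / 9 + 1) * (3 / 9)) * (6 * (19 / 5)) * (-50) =-60863 / 36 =-1690.64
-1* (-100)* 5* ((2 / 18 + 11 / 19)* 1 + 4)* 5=2005000 / 171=11725.15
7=7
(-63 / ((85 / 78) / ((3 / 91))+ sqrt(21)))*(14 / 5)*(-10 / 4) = 674730 / 49603 - 20412*sqrt(21) / 49603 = 11.72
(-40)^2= 1600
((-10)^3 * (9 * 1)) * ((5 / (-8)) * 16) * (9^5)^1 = 5314410000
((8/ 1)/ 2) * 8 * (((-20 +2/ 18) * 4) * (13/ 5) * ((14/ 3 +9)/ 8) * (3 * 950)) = -290037280/ 9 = -32226364.44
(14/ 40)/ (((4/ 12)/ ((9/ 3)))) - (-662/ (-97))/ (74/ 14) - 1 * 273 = -19462513/ 71780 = -271.14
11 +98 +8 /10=549 /5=109.80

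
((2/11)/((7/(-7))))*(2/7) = -4/77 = -0.05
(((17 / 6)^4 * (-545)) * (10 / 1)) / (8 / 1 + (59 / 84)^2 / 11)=-245347113550 / 5619681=-43658.55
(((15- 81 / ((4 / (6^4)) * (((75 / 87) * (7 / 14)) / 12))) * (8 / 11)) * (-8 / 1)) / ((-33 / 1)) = -389662912 / 3025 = -128814.19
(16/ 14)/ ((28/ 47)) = 94/ 49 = 1.92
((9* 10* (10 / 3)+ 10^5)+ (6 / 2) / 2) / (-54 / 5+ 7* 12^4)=1003015 / 1451412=0.69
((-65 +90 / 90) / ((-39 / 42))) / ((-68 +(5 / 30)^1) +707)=5376 / 49855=0.11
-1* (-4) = 4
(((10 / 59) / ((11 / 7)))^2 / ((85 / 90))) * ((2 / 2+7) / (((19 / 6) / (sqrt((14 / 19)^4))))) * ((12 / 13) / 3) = 3319142400 / 638472902639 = 0.01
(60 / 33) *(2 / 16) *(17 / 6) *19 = 1615 / 132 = 12.23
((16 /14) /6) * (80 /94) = 160 /987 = 0.16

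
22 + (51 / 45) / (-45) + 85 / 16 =294703 / 10800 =27.29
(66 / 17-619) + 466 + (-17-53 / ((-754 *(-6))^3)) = -261476390463877 / 1574043427008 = -166.12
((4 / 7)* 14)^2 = 64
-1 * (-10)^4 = -10000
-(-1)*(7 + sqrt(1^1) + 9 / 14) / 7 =121 / 98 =1.23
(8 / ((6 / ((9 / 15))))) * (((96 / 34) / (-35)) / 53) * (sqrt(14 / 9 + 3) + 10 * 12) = -4608 / 31535 - 64 * sqrt(41) / 157675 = -0.15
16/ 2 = 8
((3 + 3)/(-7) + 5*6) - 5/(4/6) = 303/14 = 21.64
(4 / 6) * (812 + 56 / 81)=131656 / 243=541.79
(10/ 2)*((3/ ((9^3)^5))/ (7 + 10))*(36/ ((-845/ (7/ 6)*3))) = -14/ 197175074169308859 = -0.00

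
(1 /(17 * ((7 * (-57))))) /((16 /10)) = -5 /54264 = -0.00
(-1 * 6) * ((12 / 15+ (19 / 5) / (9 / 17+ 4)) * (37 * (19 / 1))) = -2661558 / 385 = -6913.14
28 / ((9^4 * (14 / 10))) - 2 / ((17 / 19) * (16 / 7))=-869893 / 892296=-0.97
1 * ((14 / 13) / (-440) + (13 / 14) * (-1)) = -0.93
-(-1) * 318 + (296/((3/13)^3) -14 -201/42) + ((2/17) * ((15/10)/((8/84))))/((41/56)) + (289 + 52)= 6515085985/263466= 24728.37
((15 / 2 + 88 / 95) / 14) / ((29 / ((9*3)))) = 43227 / 77140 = 0.56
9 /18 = 1 /2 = 0.50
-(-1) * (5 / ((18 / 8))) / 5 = 4 / 9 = 0.44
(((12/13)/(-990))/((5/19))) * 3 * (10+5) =-114/715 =-0.16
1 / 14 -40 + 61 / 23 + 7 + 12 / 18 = -29.61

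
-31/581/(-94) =31/54614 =0.00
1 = 1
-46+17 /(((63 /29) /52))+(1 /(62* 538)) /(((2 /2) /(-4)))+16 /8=190662833 /525357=362.92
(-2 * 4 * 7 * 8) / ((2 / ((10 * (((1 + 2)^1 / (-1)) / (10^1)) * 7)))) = 4704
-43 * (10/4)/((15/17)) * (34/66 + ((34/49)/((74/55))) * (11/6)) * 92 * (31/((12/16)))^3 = -1867554542047808/1615383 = -1156106348.80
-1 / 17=-0.06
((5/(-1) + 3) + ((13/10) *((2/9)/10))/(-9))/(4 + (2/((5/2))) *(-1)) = -8113/12960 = -0.63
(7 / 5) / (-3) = -7 / 15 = -0.47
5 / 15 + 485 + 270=2266 / 3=755.33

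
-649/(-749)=649/749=0.87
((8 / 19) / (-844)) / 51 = -0.00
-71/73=-0.97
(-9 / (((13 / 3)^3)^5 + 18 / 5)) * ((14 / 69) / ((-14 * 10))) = 43046721 / 11772755405121769106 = 0.00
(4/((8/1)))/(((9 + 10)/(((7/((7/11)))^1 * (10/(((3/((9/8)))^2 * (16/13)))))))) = 0.33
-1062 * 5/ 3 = -1770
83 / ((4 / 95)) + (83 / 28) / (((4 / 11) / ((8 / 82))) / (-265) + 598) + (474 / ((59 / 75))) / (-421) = 597020223777575 / 303083068617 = 1969.82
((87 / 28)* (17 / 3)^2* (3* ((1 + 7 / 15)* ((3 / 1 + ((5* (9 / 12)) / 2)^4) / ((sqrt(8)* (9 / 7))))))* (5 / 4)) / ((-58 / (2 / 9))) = -66666809* sqrt(2) / 10616832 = -8.88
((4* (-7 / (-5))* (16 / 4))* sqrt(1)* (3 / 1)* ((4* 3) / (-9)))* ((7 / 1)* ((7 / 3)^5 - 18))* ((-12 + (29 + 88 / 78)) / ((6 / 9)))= -13782925408 / 15795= -872613.19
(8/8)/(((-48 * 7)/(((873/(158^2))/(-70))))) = 291/195717760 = 0.00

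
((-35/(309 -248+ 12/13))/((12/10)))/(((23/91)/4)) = -11830/1587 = -7.45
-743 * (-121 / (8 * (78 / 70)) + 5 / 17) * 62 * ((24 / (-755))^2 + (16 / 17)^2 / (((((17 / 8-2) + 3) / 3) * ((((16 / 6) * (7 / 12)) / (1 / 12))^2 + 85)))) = 1818.33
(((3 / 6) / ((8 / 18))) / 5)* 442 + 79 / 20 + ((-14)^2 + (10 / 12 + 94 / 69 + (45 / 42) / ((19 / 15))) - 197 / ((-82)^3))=2550544816339 / 8433173560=302.44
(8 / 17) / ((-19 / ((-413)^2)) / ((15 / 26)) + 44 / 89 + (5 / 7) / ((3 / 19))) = 1821676920 / 19424990483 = 0.09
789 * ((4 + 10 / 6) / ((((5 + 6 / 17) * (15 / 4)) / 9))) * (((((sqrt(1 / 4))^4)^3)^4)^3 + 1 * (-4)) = -20340152883656604877424464064990208155820641518923 / 2536709766332858382349687953513751121305272320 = -8018.32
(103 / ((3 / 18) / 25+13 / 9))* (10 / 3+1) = 200850 / 653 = 307.58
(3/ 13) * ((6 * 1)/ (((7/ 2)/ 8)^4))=1179648/ 31213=37.79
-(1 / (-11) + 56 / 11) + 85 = 80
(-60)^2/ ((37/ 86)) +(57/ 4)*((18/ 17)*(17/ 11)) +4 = 6833437/ 814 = 8394.89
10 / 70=1 / 7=0.14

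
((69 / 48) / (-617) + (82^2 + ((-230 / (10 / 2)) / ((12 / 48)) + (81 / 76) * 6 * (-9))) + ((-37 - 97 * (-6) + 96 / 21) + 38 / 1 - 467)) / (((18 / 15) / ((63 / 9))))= 14449336915 / 375136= 38517.60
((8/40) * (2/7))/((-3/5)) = -2/21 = -0.10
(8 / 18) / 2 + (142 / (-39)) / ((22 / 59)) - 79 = -113954 / 1287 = -88.54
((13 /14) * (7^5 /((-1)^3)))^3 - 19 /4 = -30409307980635 /8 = -3801163497579.38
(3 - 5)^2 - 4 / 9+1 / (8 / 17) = 409 / 72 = 5.68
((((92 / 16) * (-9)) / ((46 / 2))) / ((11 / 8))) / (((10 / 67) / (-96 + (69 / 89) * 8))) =4819176 / 4895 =984.51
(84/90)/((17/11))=154/255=0.60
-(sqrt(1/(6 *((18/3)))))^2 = -1/36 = -0.03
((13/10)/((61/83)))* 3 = 3237/610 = 5.31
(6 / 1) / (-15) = -2 / 5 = -0.40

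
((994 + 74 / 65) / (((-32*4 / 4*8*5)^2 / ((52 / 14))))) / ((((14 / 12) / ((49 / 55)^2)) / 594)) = 64182699 / 70400000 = 0.91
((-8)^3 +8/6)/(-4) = 127.67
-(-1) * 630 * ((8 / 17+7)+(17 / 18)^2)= 1612135 / 306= 5268.42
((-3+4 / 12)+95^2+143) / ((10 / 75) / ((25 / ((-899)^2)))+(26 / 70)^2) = 168413000 / 79206233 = 2.13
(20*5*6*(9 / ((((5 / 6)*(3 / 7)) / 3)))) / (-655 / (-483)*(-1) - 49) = -10954440 / 12161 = -900.78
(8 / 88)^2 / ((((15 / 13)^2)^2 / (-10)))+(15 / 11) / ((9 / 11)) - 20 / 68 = 27615176 / 20827125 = 1.33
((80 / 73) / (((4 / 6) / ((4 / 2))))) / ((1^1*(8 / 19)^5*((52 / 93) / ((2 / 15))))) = 230277207 / 3887104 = 59.24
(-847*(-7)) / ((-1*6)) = -5929 / 6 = -988.17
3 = 3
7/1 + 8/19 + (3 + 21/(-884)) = 174633/16796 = 10.40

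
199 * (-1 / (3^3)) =-199 / 27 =-7.37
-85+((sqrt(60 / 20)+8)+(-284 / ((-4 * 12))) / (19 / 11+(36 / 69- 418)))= -75.28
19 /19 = 1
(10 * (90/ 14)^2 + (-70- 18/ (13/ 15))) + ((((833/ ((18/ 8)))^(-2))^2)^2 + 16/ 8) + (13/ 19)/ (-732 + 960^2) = 21564549142300095947729621001001072171/ 66455500484712987176047995259650048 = 324.50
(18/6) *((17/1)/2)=51/2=25.50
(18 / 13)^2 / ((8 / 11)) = 2.64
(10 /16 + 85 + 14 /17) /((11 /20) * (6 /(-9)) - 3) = -176355 /6868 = -25.68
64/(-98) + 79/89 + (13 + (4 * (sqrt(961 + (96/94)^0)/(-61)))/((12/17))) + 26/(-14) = 49617/4361 -17 * sqrt(962)/183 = 8.50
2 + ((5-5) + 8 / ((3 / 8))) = 70 / 3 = 23.33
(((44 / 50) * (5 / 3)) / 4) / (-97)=-11 / 2910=-0.00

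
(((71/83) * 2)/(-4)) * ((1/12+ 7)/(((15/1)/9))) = -1.82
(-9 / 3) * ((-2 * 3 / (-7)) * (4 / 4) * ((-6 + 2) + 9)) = -90 / 7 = -12.86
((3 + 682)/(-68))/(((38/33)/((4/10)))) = -4521/1292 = -3.50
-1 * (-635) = 635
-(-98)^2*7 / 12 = -16807 / 3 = -5602.33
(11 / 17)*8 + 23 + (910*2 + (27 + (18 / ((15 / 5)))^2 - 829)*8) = -72757 / 17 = -4279.82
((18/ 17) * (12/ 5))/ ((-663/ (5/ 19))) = -72/ 71383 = -0.00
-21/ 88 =-0.24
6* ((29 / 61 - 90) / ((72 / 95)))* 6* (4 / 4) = -518795 / 122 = -4252.42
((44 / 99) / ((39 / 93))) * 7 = 7.42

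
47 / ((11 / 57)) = 2679 / 11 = 243.55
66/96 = 11/16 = 0.69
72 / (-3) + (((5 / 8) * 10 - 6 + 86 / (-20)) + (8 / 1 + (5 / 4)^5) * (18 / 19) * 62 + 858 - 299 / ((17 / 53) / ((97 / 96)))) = 666310709 / 1240320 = 537.21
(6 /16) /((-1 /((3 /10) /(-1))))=9 /80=0.11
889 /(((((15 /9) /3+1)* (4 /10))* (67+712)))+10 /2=21295 /3116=6.83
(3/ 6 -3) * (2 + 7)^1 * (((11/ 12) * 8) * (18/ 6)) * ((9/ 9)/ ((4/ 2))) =-495/ 2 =-247.50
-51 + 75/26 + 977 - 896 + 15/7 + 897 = 169629/182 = 932.03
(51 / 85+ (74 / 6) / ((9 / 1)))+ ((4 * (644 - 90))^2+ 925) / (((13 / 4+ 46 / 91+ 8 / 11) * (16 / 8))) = 442485923768 / 807705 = 547831.11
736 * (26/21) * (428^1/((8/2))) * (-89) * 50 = -433886019.05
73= 73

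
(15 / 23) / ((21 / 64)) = 320 / 161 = 1.99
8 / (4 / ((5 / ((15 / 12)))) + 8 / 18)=72 / 13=5.54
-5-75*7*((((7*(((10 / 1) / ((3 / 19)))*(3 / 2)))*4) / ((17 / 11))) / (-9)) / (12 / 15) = 6400370 / 51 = 125497.45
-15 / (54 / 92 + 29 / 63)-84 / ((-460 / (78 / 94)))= -46493937 / 3280835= -14.17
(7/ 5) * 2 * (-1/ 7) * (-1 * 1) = 2/ 5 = 0.40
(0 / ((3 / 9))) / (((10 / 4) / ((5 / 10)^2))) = 0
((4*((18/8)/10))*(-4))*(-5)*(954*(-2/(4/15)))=-128790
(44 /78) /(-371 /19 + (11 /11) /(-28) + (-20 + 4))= -11704 /737841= -0.02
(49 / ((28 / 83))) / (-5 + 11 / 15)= -8715 / 256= -34.04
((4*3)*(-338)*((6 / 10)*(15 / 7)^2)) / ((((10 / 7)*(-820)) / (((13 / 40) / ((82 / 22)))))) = 1957527 / 2353400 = 0.83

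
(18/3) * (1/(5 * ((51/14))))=28/85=0.33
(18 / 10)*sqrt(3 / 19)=9*sqrt(57) / 95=0.72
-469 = -469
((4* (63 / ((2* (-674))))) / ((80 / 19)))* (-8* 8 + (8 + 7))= 58653 / 26960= 2.18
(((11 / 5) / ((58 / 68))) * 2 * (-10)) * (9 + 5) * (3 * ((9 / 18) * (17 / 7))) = -76296 / 29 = -2630.90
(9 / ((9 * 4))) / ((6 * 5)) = 1 / 120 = 0.01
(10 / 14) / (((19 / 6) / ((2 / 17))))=60 / 2261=0.03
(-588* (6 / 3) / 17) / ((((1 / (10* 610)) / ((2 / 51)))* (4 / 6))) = -7173600 / 289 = -24822.15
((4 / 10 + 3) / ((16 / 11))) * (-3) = -7.01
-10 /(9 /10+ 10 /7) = -700 /163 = -4.29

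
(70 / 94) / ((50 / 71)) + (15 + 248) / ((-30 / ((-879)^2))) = -318353797 / 47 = -6773485.04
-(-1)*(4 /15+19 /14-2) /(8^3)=-79 /107520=-0.00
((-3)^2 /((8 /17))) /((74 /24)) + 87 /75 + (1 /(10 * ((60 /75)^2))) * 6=122843 /14800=8.30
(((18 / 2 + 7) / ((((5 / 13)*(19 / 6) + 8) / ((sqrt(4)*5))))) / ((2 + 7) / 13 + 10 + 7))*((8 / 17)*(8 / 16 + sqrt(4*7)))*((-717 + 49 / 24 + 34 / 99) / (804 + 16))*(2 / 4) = -153039640*sqrt(7) / 380367537 - 38259910 / 380367537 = -1.17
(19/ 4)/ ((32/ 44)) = 209/ 32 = 6.53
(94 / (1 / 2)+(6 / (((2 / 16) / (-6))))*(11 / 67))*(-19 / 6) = -445.60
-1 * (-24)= 24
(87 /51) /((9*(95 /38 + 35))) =58 /11475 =0.01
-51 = -51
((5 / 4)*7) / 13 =35 / 52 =0.67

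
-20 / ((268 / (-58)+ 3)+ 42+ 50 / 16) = -4640 / 10093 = -0.46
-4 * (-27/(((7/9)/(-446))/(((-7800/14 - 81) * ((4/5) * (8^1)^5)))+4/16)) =253820679487488/587547869429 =432.00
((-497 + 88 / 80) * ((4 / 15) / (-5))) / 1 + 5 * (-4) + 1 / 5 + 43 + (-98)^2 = 1206706 / 125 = 9653.65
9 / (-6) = -3 / 2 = -1.50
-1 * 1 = -1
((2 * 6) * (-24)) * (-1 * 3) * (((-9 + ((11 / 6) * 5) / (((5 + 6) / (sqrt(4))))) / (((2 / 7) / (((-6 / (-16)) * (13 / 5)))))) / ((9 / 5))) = -12012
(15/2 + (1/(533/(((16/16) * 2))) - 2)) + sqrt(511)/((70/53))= 5867/1066 + 53 * sqrt(511)/70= 22.62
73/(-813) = -73/813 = -0.09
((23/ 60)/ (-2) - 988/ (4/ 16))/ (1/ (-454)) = 107657701/ 60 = 1794295.02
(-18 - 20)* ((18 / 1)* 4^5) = -700416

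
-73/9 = -8.11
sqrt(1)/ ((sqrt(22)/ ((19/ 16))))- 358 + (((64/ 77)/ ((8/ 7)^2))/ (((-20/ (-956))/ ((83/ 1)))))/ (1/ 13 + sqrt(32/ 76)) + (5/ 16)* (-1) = -969085663/ 1173040 + 19* sqrt(22)/ 352 + 46934342* sqrt(38)/ 73315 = 3120.42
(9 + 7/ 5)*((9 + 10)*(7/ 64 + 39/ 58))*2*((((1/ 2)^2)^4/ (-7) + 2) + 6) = 1027524199/ 415744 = 2471.53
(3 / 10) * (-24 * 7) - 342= -1962 / 5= -392.40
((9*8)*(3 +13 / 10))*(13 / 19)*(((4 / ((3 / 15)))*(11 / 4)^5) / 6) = 270082527 / 2432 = 111053.67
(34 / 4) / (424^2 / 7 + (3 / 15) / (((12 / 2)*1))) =0.00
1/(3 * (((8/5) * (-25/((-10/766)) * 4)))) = 1/36768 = 0.00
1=1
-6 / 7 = -0.86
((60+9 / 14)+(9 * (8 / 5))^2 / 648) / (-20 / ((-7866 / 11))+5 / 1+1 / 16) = 671347368 / 56058275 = 11.98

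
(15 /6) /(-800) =-1 /320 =-0.00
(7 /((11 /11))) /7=1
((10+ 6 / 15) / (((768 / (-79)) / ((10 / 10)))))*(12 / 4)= -1027 / 320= -3.21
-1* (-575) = 575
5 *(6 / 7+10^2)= 3530 / 7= 504.29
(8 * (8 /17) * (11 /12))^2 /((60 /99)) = 19.65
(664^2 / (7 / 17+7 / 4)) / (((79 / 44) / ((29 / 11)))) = 3477787648 / 11613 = 299473.66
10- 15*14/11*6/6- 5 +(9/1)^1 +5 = -1/11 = -0.09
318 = 318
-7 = -7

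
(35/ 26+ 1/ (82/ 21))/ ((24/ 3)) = 427/ 2132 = 0.20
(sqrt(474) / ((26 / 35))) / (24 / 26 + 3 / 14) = 245*sqrt(474) / 207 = 25.77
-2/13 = -0.15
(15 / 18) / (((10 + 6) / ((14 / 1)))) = 35 / 48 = 0.73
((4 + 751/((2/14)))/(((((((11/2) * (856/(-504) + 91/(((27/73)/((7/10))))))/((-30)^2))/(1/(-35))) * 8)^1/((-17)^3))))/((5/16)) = 1004942751840/3545267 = 283460.39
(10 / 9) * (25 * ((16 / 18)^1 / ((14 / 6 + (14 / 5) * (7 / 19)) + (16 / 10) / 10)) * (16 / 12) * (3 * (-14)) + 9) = -382.27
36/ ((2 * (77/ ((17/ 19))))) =306/ 1463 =0.21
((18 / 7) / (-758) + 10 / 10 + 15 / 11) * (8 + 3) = 68879 / 2653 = 25.96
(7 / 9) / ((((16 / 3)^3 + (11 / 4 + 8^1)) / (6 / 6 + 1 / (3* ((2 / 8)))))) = 196 / 17545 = 0.01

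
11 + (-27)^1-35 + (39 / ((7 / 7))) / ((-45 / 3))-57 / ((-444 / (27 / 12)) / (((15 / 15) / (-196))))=-31097431 / 580160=-53.60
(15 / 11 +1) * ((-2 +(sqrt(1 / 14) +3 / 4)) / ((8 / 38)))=-1235 / 88 +247 * sqrt(14) / 308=-11.03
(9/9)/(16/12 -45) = -3/131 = -0.02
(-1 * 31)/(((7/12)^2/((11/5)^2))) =-540144/1225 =-440.93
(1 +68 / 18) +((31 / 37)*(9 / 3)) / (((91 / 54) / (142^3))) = 129415035805 / 30303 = 4270700.45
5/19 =0.26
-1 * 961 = -961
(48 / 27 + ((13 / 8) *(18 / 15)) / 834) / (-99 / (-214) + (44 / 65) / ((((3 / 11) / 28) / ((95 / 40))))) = 123906107 / 11521057812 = 0.01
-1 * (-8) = 8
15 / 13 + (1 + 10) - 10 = 2.15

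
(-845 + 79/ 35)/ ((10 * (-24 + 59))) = -14748/ 6125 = -2.41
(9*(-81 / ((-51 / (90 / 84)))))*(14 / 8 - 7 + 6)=10935 / 952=11.49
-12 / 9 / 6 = -2 / 9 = -0.22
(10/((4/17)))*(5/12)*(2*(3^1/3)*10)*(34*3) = 36125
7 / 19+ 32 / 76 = 15 / 19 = 0.79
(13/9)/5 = 13/45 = 0.29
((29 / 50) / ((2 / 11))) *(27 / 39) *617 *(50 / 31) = 1771407 / 806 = 2197.78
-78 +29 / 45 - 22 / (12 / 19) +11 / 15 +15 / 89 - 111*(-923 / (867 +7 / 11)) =259763167 / 38223720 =6.80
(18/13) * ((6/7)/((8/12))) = 162/91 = 1.78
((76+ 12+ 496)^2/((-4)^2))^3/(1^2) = 9685390482496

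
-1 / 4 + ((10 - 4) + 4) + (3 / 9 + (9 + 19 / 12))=62 / 3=20.67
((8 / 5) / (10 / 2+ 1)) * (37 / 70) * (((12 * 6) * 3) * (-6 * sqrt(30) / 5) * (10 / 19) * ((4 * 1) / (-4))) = 63936 * sqrt(30) / 3325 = 105.32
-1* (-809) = 809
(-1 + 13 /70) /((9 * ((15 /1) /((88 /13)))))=-836 /20475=-0.04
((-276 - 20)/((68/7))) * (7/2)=-1813/17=-106.65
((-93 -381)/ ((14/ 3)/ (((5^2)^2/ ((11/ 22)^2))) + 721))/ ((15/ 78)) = -9243000/ 2703757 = -3.42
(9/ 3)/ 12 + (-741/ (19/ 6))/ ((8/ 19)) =-1111/ 2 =-555.50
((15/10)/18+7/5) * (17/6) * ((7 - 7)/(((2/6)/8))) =0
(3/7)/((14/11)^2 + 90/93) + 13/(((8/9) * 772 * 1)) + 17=17.18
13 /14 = 0.93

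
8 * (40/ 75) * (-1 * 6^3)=-4608/ 5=-921.60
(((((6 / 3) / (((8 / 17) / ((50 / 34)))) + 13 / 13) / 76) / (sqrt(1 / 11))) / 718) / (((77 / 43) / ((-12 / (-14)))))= 0.00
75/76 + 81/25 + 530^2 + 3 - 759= 532281631/1900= 280148.23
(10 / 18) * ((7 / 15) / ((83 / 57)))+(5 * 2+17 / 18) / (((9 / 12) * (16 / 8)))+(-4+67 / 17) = 282509 / 38097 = 7.42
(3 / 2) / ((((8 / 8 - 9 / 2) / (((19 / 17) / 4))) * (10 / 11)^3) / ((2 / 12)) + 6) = -25289 / 850844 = -0.03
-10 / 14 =-5 / 7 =-0.71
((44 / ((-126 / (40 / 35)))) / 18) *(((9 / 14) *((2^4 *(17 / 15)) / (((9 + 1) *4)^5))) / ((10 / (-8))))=187 / 92610000000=0.00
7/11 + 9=106/11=9.64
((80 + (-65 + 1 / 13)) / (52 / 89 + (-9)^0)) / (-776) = -0.01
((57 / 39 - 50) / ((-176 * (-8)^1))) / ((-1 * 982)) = 631 / 17974528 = 0.00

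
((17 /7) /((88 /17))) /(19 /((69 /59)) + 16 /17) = 338997 /12419176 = 0.03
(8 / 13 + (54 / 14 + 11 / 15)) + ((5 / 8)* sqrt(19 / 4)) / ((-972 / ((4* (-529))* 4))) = 7106 / 1365 + 2645* sqrt(19) / 972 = 17.07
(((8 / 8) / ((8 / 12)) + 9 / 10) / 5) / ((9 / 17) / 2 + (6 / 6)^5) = 0.38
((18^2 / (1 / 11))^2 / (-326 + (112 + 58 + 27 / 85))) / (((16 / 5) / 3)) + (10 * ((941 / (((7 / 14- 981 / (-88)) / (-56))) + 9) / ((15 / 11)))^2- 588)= 2077042185079359343 / 18958528125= 109557143.43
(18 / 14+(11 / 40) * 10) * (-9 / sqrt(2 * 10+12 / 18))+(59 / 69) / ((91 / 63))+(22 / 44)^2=1007 / 1196 - 1017 * sqrt(186) / 1736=-7.15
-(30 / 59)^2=-900 / 3481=-0.26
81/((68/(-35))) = -2835/68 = -41.69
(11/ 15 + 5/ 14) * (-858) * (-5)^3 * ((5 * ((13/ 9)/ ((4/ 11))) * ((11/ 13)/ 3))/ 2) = 495298375/ 1512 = 327578.29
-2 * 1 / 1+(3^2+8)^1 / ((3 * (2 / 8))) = 62 / 3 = 20.67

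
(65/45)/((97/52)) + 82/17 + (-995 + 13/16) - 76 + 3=-1061.59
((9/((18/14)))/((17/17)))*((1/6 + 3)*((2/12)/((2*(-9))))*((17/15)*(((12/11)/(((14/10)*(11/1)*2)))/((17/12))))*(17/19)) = -17/3267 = -0.01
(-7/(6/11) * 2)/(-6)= 77/18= 4.28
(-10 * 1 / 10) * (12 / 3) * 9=-36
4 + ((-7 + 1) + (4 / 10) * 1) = -8 / 5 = -1.60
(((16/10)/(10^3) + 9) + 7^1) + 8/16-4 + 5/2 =9376/625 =15.00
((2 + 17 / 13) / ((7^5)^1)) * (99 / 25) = 4257 / 5462275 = 0.00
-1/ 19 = -0.05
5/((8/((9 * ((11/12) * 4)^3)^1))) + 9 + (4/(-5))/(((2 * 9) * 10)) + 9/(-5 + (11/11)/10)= 25088533/88200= 284.45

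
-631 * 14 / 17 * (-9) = 79506 / 17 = 4676.82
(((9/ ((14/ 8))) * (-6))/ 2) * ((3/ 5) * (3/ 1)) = -27.77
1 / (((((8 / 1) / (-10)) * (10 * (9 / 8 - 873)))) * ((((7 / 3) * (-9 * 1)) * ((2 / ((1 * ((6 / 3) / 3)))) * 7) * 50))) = -1 / 153798750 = -0.00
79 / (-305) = -79 / 305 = -0.26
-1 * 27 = -27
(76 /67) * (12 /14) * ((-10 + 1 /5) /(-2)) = 4.76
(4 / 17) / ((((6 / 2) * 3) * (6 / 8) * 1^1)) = 16 / 459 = 0.03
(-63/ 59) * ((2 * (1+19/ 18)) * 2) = -518/ 59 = -8.78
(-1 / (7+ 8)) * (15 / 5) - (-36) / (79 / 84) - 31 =2796 / 395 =7.08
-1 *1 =-1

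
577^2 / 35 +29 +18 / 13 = 4341902 / 455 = 9542.64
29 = 29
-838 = -838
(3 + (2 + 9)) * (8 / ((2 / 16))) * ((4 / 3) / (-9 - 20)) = -3584 / 87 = -41.20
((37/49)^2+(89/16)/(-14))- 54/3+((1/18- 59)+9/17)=-896249335/11755296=-76.24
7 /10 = 0.70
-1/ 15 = -0.07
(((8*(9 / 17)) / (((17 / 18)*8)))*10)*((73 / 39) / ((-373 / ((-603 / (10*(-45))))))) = -264114 / 7006805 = -0.04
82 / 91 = 0.90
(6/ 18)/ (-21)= -1/ 63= -0.02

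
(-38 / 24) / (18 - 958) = 0.00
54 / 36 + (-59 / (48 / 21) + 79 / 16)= -155 / 8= -19.38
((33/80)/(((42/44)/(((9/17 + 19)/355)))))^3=0.00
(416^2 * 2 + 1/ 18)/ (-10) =-6230017/ 180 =-34611.21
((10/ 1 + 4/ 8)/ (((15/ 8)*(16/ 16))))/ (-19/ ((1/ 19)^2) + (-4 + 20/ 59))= -1652/ 2024485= -0.00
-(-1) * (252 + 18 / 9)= 254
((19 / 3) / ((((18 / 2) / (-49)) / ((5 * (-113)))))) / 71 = 274.39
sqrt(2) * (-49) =-49 * sqrt(2) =-69.30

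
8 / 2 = 4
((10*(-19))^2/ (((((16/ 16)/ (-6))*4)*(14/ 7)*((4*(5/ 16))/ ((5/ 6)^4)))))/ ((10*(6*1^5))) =-225625/ 1296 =-174.09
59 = 59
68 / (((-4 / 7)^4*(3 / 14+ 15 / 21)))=285719 / 416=686.82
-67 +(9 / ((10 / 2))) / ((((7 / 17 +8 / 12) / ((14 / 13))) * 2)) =-236312 / 3575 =-66.10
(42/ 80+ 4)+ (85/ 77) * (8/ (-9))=98233/ 27720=3.54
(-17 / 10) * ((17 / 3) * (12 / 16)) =-289 / 40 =-7.22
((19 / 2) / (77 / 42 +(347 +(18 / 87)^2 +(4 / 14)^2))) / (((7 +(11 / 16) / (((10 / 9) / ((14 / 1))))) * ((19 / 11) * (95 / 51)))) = 9325008 / 17261316365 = 0.00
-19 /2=-9.50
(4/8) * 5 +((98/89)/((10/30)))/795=118121/47170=2.50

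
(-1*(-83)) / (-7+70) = 83 / 63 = 1.32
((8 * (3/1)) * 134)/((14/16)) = 3675.43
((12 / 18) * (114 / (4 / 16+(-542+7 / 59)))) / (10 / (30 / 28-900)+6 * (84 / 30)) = -5643114 / 675197215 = -0.01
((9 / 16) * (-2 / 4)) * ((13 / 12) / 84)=-13 / 3584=-0.00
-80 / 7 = -11.43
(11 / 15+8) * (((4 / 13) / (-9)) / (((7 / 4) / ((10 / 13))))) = -4192 / 31941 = -0.13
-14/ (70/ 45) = -9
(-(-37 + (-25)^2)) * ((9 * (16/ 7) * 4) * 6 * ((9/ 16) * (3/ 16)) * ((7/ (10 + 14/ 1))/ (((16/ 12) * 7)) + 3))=-1484973/ 16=-92810.81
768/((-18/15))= -640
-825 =-825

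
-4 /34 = -2 /17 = -0.12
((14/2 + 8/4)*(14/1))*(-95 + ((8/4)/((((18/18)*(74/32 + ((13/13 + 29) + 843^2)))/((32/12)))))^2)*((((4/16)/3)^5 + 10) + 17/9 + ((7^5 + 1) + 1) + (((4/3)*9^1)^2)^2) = -7231855686793386152231286041/16086664018476873216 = -449555960.05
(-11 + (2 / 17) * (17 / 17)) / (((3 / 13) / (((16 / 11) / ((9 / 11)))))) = -38480 / 459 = -83.83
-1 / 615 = -0.00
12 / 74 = 6 / 37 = 0.16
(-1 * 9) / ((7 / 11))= -99 / 7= -14.14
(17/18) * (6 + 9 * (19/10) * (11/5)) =12359/300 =41.20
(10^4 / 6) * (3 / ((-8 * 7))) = -625 / 7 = -89.29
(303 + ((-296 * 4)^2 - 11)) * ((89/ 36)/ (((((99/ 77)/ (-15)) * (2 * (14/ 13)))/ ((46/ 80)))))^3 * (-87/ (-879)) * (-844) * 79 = 3193191723292300554829147/ 755907821568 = 4224313642725.08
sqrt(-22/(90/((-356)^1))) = 2 * sqrt(4895)/15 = 9.33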